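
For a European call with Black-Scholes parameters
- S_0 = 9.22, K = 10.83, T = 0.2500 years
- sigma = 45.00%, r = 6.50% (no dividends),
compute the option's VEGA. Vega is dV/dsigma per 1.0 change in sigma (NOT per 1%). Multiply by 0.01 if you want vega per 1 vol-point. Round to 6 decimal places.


Answer: Vega = 1.597639

Derivation:
d1 = -0.5305889931; d2 = -0.7555889931
phi(d1) = 0.3465594601; exp(-qT) = 1.0000000000; exp(-rT) = 0.9838813190
Vega = S * exp(-qT) * phi(d1) * sqrt(T) = 9.2200 * 1.0000000000 * 0.3465594601 * 0.5000000000 = 1.597639


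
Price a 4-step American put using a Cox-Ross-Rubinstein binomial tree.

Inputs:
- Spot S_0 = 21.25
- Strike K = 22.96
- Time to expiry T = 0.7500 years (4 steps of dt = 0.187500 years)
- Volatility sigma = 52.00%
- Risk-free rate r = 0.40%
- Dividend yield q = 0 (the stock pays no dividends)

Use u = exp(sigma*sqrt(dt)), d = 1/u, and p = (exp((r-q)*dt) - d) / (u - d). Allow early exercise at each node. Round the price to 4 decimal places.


Answer: Price = V(0,0) = 4.8399

Derivation:
dt = T/N = 0.187500
u = exp(sigma*sqrt(dt)) = 1.252531; d = 1/u = 0.798383
p = (exp((r-q)*dt) - d) / (u - d) = 0.445597
Discount per step: exp(-r*dt) = 0.999250
Stock lattice S(k, i) with i counting down-moves:
  k=0: S(0,0) = 21.2500
  k=1: S(1,0) = 26.6163; S(1,1) = 16.9656
  k=2: S(2,0) = 33.3377; S(2,1) = 21.2500; S(2,2) = 13.5451
  k=3: S(3,0) = 41.7566; S(3,1) = 26.6163; S(3,2) = 16.9656; S(3,3) = 10.8142
  k=4: S(4,0) = 52.3014; S(4,1) = 33.3377; S(4,2) = 21.2500; S(4,3) = 13.5451; S(4,4) = 8.6338
Terminal payoffs V(N, i) = max(K - S_T, 0):
  V(4,0) = 0.000000; V(4,1) = 0.000000; V(4,2) = 1.710000; V(4,3) = 9.414916; V(4,4) = 14.326150
Backward induction: V(k, i) = exp(-r*dt) * [p * V(k+1, i) + (1-p) * V(k+1, i+1)]; then take max(V_cont, immediate exercise) for American.
  V(3,0) = exp(-r*dt) * [p*0.000000 + (1-p)*0.000000] = 0.000000; exercise = 0.000000; V(3,0) = max -> 0.000000
  V(3,1) = exp(-r*dt) * [p*0.000000 + (1-p)*1.710000] = 0.947318; exercise = 0.000000; V(3,1) = max -> 0.947318
  V(3,2) = exp(-r*dt) * [p*1.710000 + (1-p)*9.414916] = 5.977144; exercise = 5.994357; V(3,2) = max -> 5.994357
  V(3,3) = exp(-r*dt) * [p*9.414916 + (1-p)*14.326150] = 12.128619; exercise = 12.145832; V(3,3) = max -> 12.145832
  V(2,0) = exp(-r*dt) * [p*0.000000 + (1-p)*0.947318] = 0.524802; exercise = 0.000000; V(2,0) = max -> 0.524802
  V(2,1) = exp(-r*dt) * [p*0.947318 + (1-p)*5.994357] = 3.742604; exercise = 1.710000; V(2,1) = max -> 3.742604
  V(2,2) = exp(-r*dt) * [p*5.994357 + (1-p)*12.145832] = 9.397702; exercise = 9.414916; V(2,2) = max -> 9.414916
  V(1,0) = exp(-r*dt) * [p*0.524802 + (1-p)*3.742604] = 2.307030; exercise = 0.000000; V(1,0) = max -> 2.307030
  V(1,1) = exp(-r*dt) * [p*3.742604 + (1-p)*9.414916] = 6.882187; exercise = 5.994357; V(1,1) = max -> 6.882187
  V(0,0) = exp(-r*dt) * [p*2.307030 + (1-p)*6.882187] = 4.839879; exercise = 1.710000; V(0,0) = max -> 4.839879


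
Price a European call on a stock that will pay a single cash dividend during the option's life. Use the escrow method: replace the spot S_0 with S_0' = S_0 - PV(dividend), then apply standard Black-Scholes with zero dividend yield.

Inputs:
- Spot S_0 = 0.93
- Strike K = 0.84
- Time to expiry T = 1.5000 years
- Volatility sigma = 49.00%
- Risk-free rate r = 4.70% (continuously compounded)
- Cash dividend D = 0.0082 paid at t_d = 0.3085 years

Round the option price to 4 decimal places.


Answer: Price = 0.2778

Derivation:
PV(D) = D * exp(-r * t_d) = 0.0082 * 0.98560511 = 0.00808196
S_0' = S_0 - PV(D) = 0.9300 - 0.00808196 = 0.92191804
d1 = (ln(S_0'/K) + (r + sigma^2/2)*T) / (sigma*sqrt(T)) = 0.57259644
d2 = d1 - sigma*sqrt(T) = -0.02752855
exp(-rT) = 0.93192774
N(d1) = 0.71654102; N(d2) = 0.48901909
C = S_0' * N(d1) - K * exp(-rT) * N(d2) = 0.92191804 * 0.71654102 - 0.8400 * 0.93192774 * 0.48901909 = 0.2778


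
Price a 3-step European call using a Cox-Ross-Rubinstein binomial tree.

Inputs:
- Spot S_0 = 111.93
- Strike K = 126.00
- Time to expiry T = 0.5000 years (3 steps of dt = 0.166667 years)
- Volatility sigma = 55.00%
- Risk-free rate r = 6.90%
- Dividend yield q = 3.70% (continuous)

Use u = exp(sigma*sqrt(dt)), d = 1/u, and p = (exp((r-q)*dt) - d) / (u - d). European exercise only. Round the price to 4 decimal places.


dt = T/N = 0.166667
u = exp(sigma*sqrt(dt)) = 1.251742; d = 1/u = 0.798886
p = (exp((r-q)*dt) - d) / (u - d) = 0.455909
Discount per step: exp(-r*dt) = 0.988566
Stock lattice S(k, i) with i counting down-moves:
  k=0: S(0,0) = 111.9300
  k=1: S(1,0) = 140.1075; S(1,1) = 89.4194
  k=2: S(2,0) = 175.3786; S(2,1) = 111.9300; S(2,2) = 71.4359
  k=3: S(3,0) = 219.5288; S(3,1) = 140.1075; S(3,2) = 89.4194; S(3,3) = 57.0692
Terminal payoffs V(N, i) = max(S_T - K, 0):
  V(3,0) = 93.528783; V(3,1) = 14.107535; V(3,2) = 0.000000; V(3,3) = 0.000000
Backward induction: V(k, i) = exp(-r*dt) * [p * V(k+1, i) + (1-p) * V(k+1, i+1)].
  V(2,0) = exp(-r*dt) * [p*93.528783 + (1-p)*14.107535] = 49.741079
  V(2,1) = exp(-r*dt) * [p*14.107535 + (1-p)*0.000000] = 6.358212
  V(2,2) = exp(-r*dt) * [p*0.000000 + (1-p)*0.000000] = 0.000000
  V(1,0) = exp(-r*dt) * [p*49.741079 + (1-p)*6.358212] = 25.838003
  V(1,1) = exp(-r*dt) * [p*6.358212 + (1-p)*0.000000] = 2.865622
  V(0,0) = exp(-r*dt) * [p*25.838003 + (1-p)*2.865622] = 13.186420

Answer: Price = V(0,0) = 13.1864


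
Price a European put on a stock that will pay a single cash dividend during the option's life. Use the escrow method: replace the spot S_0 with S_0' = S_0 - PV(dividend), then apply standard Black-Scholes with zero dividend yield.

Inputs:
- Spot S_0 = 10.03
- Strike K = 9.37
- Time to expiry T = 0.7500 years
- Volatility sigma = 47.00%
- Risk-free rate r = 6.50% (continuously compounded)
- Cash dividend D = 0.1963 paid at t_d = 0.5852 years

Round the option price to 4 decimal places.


PV(D) = D * exp(-r * t_d) = 0.1963 * 0.96267636 = 0.18897337
S_0' = S_0 - PV(D) = 10.0300 - 0.18897337 = 9.84102663
d1 = (ln(S_0'/K) + (r + sigma^2/2)*T) / (sigma*sqrt(T)) = 0.44378444
d2 = d1 - sigma*sqrt(T) = 0.03675250
exp(-rT) = 0.95241920
N(-d1) = 0.32859922; N(-d2) = 0.48534117
P = K * exp(-rT) * N(-d2) - S_0' * N(-d1) = 9.3700 * 0.95241920 * 0.48534117 - 9.84102663 * 0.32859922 = 1.0975

Answer: Price = 1.0975


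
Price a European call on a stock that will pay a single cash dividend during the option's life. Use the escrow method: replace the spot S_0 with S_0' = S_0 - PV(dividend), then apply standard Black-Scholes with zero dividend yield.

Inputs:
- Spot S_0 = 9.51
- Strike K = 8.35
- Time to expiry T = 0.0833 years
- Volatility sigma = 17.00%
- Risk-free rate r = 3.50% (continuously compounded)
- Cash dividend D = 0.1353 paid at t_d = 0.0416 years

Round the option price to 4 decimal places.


PV(D) = D * exp(-r * t_d) = 0.1353 * 0.99854506 = 0.13510315
S_0' = S_0 - PV(D) = 9.5100 - 0.13510315 = 9.37489685
d1 = (ln(S_0'/K) + (r + sigma^2/2)*T) / (sigma*sqrt(T)) = 2.44356101
d2 = d1 - sigma*sqrt(T) = 2.39449605
exp(-rT) = 0.99708875
N(d1) = 0.99272844; N(d2) = 0.99167839
C = S_0' * N(d1) - K * exp(-rT) * N(d2) = 9.37489685 * 0.99272844 - 8.3500 * 0.99708875 * 0.99167839 = 1.0503

Answer: Price = 1.0503


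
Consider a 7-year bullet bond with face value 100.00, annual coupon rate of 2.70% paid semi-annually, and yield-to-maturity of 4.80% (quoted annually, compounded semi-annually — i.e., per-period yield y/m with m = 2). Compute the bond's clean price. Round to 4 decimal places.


Answer: Price = 87.6391

Derivation:
Coupon per period c = face * coupon_rate / m = 1.350000
Periods per year m = 2; per-period yield y/m = 0.024000
Number of cashflows N = 14
Cashflows (t years, CF_t, discount factor 1/(1+y/m)^(m*t), PV):
  t = 0.5000: CF_t = 1.350000, DF = 0.976562, PV = 1.318359
  t = 1.0000: CF_t = 1.350000, DF = 0.953674, PV = 1.287460
  t = 1.5000: CF_t = 1.350000, DF = 0.931323, PV = 1.257285
  t = 2.0000: CF_t = 1.350000, DF = 0.909495, PV = 1.227818
  t = 2.5000: CF_t = 1.350000, DF = 0.888178, PV = 1.199041
  t = 3.0000: CF_t = 1.350000, DF = 0.867362, PV = 1.170938
  t = 3.5000: CF_t = 1.350000, DF = 0.847033, PV = 1.143494
  t = 4.0000: CF_t = 1.350000, DF = 0.827181, PV = 1.116694
  t = 4.5000: CF_t = 1.350000, DF = 0.807794, PV = 1.090521
  t = 5.0000: CF_t = 1.350000, DF = 0.788861, PV = 1.064962
  t = 5.5000: CF_t = 1.350000, DF = 0.770372, PV = 1.040002
  t = 6.0000: CF_t = 1.350000, DF = 0.752316, PV = 1.015627
  t = 6.5000: CF_t = 1.350000, DF = 0.734684, PV = 0.991823
  t = 7.0000: CF_t = 101.350000, DF = 0.717465, PV = 72.715059
Price P = sum_t PV_t = 87.639086


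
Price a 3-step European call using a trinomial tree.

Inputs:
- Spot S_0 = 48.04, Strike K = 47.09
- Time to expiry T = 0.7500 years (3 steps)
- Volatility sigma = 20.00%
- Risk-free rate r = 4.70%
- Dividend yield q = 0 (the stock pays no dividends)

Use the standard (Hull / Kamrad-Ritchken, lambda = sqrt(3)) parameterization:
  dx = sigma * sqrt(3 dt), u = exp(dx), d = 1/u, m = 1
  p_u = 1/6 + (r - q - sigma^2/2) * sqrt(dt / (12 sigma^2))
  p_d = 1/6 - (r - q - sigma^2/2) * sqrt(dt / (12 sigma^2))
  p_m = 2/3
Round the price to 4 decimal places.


dt = T/N = 0.250000; dx = sigma*sqrt(3*dt) = 0.173205
u = exp(dx) = 1.189110; d = 1/u = 0.840965
p_u = 0.186152, p_m = 0.666667, p_d = 0.147181
Discount per step: exp(-r*dt) = 0.988319
Stock lattice S(k, j) with j the centered position index:
  k=0: S(0,+0) = 48.0400
  k=1: S(1,-1) = 40.4000; S(1,+0) = 48.0400; S(1,+1) = 57.1248
  k=2: S(2,-2) = 33.9750; S(2,-1) = 40.4000; S(2,+0) = 48.0400; S(2,+1) = 57.1248; S(2,+2) = 67.9277
  k=3: S(3,-3) = 28.5718; S(3,-2) = 33.9750; S(3,-1) = 40.4000; S(3,+0) = 48.0400; S(3,+1) = 57.1248; S(3,+2) = 67.9277; S(3,+3) = 80.7735
Terminal payoffs V(N, j) = max(S_T - K, 0):
  V(3,-3) = 0.000000; V(3,-2) = 0.000000; V(3,-1) = 0.000000; V(3,+0) = 0.950000; V(3,+1) = 10.034842; V(3,+2) = 20.837717; V(3,+3) = 33.683524
Backward induction: V(k, j) = exp(-r*dt) * [p_u * V(k+1, j+1) + p_m * V(k+1, j) + p_d * V(k+1, j-1)]
  V(2,-2) = exp(-r*dt) * [p_u*0.000000 + p_m*0.000000 + p_d*0.000000] = 0.000000
  V(2,-1) = exp(-r*dt) * [p_u*0.950000 + p_m*0.000000 + p_d*0.000000] = 0.174779
  V(2,+0) = exp(-r*dt) * [p_u*10.034842 + p_m*0.950000 + p_d*0.000000] = 2.472123
  V(2,+1) = exp(-r*dt) * [p_u*20.837717 + p_m*10.034842 + p_d*0.950000] = 10.583613
  V(2,+2) = exp(-r*dt) * [p_u*33.683524 + p_m*20.837717 + p_d*10.034842] = 21.386243
  V(1,-1) = exp(-r*dt) * [p_u*2.472123 + p_m*0.174779 + p_d*0.000000] = 0.569974
  V(1,+0) = exp(-r*dt) * [p_u*10.583613 + p_m*2.472123 + p_d*0.174779] = 3.601403
  V(1,+1) = exp(-r*dt) * [p_u*21.386243 + p_m*10.583613 + p_d*2.472123] = 11.267515
  V(0,+0) = exp(-r*dt) * [p_u*11.267515 + p_m*3.601403 + p_d*0.569974] = 4.528771

Answer: Price = V(0,0) = 4.5288


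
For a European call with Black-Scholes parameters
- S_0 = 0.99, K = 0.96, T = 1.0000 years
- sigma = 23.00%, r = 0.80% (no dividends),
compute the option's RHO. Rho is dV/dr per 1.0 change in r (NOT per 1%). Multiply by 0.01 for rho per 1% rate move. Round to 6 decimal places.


d1 = 0.2835724290; d2 = 0.0535724290
phi(d1) = 0.3832203249; exp(-qT) = 1.0000000000; exp(-rT) = 0.9920319148
N(d2) = 0.5213620883
Rho = K*T*exp(-rT)*N(d2) = 0.9600 * 1.0000 * 0.9920319148 * 0.5213620883 = 0.496520

Answer: Rho = 0.496520


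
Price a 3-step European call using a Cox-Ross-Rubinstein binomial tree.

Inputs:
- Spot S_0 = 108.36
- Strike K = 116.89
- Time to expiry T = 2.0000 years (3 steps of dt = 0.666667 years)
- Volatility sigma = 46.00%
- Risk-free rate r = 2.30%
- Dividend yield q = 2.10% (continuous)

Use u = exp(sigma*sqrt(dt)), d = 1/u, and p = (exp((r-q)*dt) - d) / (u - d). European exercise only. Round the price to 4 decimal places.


Answer: Price = V(0,0) = 25.7751

Derivation:
dt = T/N = 0.666667
u = exp(sigma*sqrt(dt)) = 1.455848; d = 1/u = 0.686885
p = (exp((r-q)*dt) - d) / (u - d) = 0.408926
Discount per step: exp(-r*dt) = 0.984784
Stock lattice S(k, i) with i counting down-moves:
  k=0: S(0,0) = 108.3600
  k=1: S(1,0) = 157.7557; S(1,1) = 74.4309
  k=2: S(2,0) = 229.6682; S(2,1) = 108.3600; S(2,2) = 51.1254
  k=3: S(3,0) = 334.3620; S(3,1) = 157.7557; S(3,2) = 74.4309; S(3,3) = 35.1173
Terminal payoffs V(N, i) = max(S_T - K, 0):
  V(3,0) = 217.472020; V(3,1) = 40.865670; V(3,2) = 0.000000; V(3,3) = 0.000000
Backward induction: V(k, i) = exp(-r*dt) * [p * V(k+1, i) + (1-p) * V(k+1, i+1)].
  V(2,0) = exp(-r*dt) * [p*217.472020 + (1-p)*40.865670] = 111.363938
  V(2,1) = exp(-r*dt) * [p*40.865670 + (1-p)*0.000000] = 16.456772
  V(2,2) = exp(-r*dt) * [p*0.000000 + (1-p)*0.000000] = 0.000000
  V(1,0) = exp(-r*dt) * [p*111.363938 + (1-p)*16.456772] = 54.425861
  V(1,1) = exp(-r*dt) * [p*16.456772 + (1-p)*0.000000] = 6.627209
  V(0,0) = exp(-r*dt) * [p*54.425861 + (1-p)*6.627209] = 25.775079


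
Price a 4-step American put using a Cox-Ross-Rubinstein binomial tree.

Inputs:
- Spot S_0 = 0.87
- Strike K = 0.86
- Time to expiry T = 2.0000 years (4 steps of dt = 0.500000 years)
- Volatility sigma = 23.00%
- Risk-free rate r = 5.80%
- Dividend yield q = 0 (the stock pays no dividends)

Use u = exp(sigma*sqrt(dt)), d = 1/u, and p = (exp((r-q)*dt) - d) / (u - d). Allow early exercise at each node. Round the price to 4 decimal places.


dt = T/N = 0.500000
u = exp(sigma*sqrt(dt)) = 1.176607; d = 1/u = 0.849902
p = (exp((r-q)*dt) - d) / (u - d) = 0.549495
Discount per step: exp(-r*dt) = 0.971416
Stock lattice S(k, i) with i counting down-moves:
  k=0: S(0,0) = 0.8700
  k=1: S(1,0) = 1.0236; S(1,1) = 0.7394
  k=2: S(2,0) = 1.2044; S(2,1) = 0.8700; S(2,2) = 0.6284
  k=3: S(3,0) = 1.4171; S(3,1) = 1.0236; S(3,2) = 0.7394; S(3,3) = 0.5341
  k=4: S(4,0) = 1.6674; S(4,1) = 1.2044; S(4,2) = 0.8700; S(4,3) = 0.6284; S(4,4) = 0.4539
Terminal payoffs V(N, i) = max(K - S_T, 0):
  V(4,0) = 0.000000; V(4,1) = 0.000000; V(4,2) = 0.000000; V(4,3) = 0.231570; V(4,4) = 0.406065
Backward induction: V(k, i) = exp(-r*dt) * [p * V(k+1, i) + (1-p) * V(k+1, i+1)]; then take max(V_cont, immediate exercise) for American.
  V(3,0) = exp(-r*dt) * [p*0.000000 + (1-p)*0.000000] = 0.000000; exercise = 0.000000; V(3,0) = max -> 0.000000
  V(3,1) = exp(-r*dt) * [p*0.000000 + (1-p)*0.000000] = 0.000000; exercise = 0.000000; V(3,1) = max -> 0.000000
  V(3,2) = exp(-r*dt) * [p*0.000000 + (1-p)*0.231570] = 0.101342; exercise = 0.120586; V(3,2) = max -> 0.120586
  V(3,3) = exp(-r*dt) * [p*0.231570 + (1-p)*0.406065] = 0.301315; exercise = 0.325897; V(3,3) = max -> 0.325897
  V(2,0) = exp(-r*dt) * [p*0.000000 + (1-p)*0.000000] = 0.000000; exercise = 0.000000; V(2,0) = max -> 0.000000
  V(2,1) = exp(-r*dt) * [p*0.000000 + (1-p)*0.120586] = 0.052772; exercise = 0.000000; V(2,1) = max -> 0.052772
  V(2,2) = exp(-r*dt) * [p*0.120586 + (1-p)*0.325897] = 0.206989; exercise = 0.231570; V(2,2) = max -> 0.231570
  V(1,0) = exp(-r*dt) * [p*0.000000 + (1-p)*0.052772] = 0.023094; exercise = 0.000000; V(1,0) = max -> 0.023094
  V(1,1) = exp(-r*dt) * [p*0.052772 + (1-p)*0.231570] = 0.129510; exercise = 0.120586; V(1,1) = max -> 0.129510
  V(0,0) = exp(-r*dt) * [p*0.023094 + (1-p)*0.129510] = 0.069005; exercise = 0.000000; V(0,0) = max -> 0.069005

Answer: Price = V(0,0) = 0.0690


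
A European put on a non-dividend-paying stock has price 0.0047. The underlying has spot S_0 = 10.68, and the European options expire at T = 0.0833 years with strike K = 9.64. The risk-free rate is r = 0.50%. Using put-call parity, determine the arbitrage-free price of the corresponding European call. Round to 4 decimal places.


Put-call parity: C - P = S_0 * exp(-qT) - K * exp(-rT).
S_0 * exp(-qT) = 10.6800 * 1.00000000 = 10.68000000
K * exp(-rT) = 9.6400 * 0.99958359 = 9.63598578
C = P + S*exp(-qT) - K*exp(-rT)
C = 0.0047 + 10.68000000 - 9.63598578 = 1.0487

Answer: Call price = 1.0487


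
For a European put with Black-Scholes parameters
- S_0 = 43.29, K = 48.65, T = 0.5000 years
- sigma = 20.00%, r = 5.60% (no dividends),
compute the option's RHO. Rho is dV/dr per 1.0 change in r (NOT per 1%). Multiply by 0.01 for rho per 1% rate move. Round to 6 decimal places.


d1 = -0.5567062095; d2 = -0.6981275658
phi(d1) = 0.3416735824; exp(-qT) = 1.0000000000; exp(-rT) = 0.9723883668
N(-d2) = 0.7574512898
Rho = -K*T*exp(-rT)*N(-d2) = -48.6500 * 0.5000 * 0.9723883668 * 0.7574512898 = -17.916258

Answer: Rho = -17.916258


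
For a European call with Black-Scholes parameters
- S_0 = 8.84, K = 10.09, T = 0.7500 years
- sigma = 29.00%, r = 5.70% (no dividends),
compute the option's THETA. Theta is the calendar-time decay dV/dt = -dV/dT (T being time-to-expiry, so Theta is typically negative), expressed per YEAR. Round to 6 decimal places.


Answer: Theta = -0.748487

Derivation:
d1 = -0.2308224784; d2 = -0.4819698455
phi(d1) = 0.3884549629; exp(-qT) = 1.0000000000; exp(-rT) = 0.9581508979
Theta = -S*exp(-qT)*phi(d1)*sigma/(2*sqrt(T)) - r*K*exp(-rT)*N(d2) + q*S*exp(-qT)*N(d1)
N(d1) = 0.4087263587; N(d2) = 0.3149136838; sqrt(T) = 0.8660254038
Term 1 = -8.8400 * 1.0000000000 * 0.3884549629 * 0.2900 / (2 * 0.8660254038) = -0.5749503066
Term 2 = -0.0570 * 10.0900 * 0.9581508979 * 0.3149136838 = -0.1735367521
Term 3 = 0 (no dividend yield, q = 0)
Theta = -0.5749503066 + (-0.1735367521) + (0.0000000000) = -0.748487


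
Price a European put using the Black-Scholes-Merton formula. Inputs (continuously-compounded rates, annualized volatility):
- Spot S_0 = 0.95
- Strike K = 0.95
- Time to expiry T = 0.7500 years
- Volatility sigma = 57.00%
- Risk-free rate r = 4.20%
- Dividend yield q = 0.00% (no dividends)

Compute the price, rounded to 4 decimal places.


Answer: Price = 0.1680

Derivation:
d1 = (ln(S/K) + (r - q + 0.5*sigma^2) * T) / (sigma * sqrt(T)) = 0.31062964
d2 = d1 - sigma * sqrt(T) = -0.18300484
exp(-rT) = 0.96899096; exp(-qT) = 1.00000000
P = K * exp(-rT) * N(-d2) - S_0 * exp(-qT) * N(-d1)
N(-d1) = 0.37804110; N(-d2) = 0.57260289
P = 0.9500 * 0.96899096 * 0.57260289 - 0.9500 * 1.00000000 * 0.37804110 = 0.1680


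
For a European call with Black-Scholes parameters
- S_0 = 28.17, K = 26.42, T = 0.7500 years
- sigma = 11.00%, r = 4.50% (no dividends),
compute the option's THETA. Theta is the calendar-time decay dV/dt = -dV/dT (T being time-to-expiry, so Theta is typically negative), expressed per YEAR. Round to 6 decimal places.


d1 = 1.0751708830; d2 = 0.9799080886
phi(d1) = 0.2238151598; exp(-qT) = 1.0000000000; exp(-rT) = 0.9668131777
Theta = -S*exp(-qT)*phi(d1)*sigma/(2*sqrt(T)) - r*K*exp(-rT)*N(d2) + q*S*exp(-qT)*N(d1)
N(d1) = 0.8588508856; N(d2) = 0.8364342551; sqrt(T) = 0.8660254038
Term 1 = -28.1700 * 1.0000000000 * 0.2238151598 * 0.1100 / (2 * 0.8660254038) = -0.4004132169
Term 2 = -0.0450 * 26.4200 * 0.9668131777 * 0.8364342551 = -0.9614344923
Term 3 = 0 (no dividend yield, q = 0)
Theta = -0.4004132169 + (-0.9614344923) + (0.0000000000) = -1.361848

Answer: Theta = -1.361848


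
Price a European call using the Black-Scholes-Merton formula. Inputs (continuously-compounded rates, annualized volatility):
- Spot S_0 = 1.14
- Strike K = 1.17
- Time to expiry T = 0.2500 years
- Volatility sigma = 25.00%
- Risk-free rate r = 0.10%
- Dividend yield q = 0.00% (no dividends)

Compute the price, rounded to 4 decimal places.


Answer: Price = 0.0439

Derivation:
d1 = (ln(S/K) + (r - q + 0.5*sigma^2) * T) / (sigma * sqrt(T)) = -0.14330389
d2 = d1 - sigma * sqrt(T) = -0.26830389
exp(-rT) = 0.99975003; exp(-qT) = 1.00000000
C = S_0 * exp(-qT) * N(d1) - K * exp(-rT) * N(d2)
N(d1) = 0.44302509; N(d2) = 0.39423271
C = 1.1400 * 1.00000000 * 0.44302509 - 1.1700 * 0.99975003 * 0.39423271 = 0.0439


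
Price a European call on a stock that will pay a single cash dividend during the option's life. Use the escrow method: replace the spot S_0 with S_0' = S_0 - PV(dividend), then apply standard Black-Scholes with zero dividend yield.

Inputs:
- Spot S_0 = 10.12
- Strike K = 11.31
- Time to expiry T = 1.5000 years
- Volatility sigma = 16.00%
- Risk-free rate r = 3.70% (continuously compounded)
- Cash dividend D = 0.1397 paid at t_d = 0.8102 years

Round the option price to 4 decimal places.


PV(D) = D * exp(-r * t_d) = 0.1397 * 0.97046747 = 0.13557430
S_0' = S_0 - PV(D) = 10.1200 - 0.13557430 = 9.98442570
d1 = (ln(S_0'/K) + (r + sigma^2/2)*T) / (sigma*sqrt(T)) = -0.25495535
d2 = d1 - sigma*sqrt(T) = -0.45091453
exp(-rT) = 0.94601202
N(d1) = 0.39937879; N(d2) = 0.32602557
C = S_0' * N(d1) - K * exp(-rT) * N(d2) = 9.98442570 * 0.39937879 - 11.3100 * 0.94601202 * 0.32602557 = 0.4993

Answer: Price = 0.4993


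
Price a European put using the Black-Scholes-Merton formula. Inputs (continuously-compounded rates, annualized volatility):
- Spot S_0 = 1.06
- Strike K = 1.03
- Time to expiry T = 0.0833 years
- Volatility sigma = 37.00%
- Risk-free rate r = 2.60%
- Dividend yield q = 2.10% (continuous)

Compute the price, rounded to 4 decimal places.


d1 = (ln(S/K) + (r - q + 0.5*sigma^2) * T) / (sigma * sqrt(T)) = 0.32614478
d2 = d1 - sigma * sqrt(T) = 0.21935634
exp(-rT) = 0.99783654; exp(-qT) = 0.99825223
P = K * exp(-rT) * N(-d2) - S_0 * exp(-qT) * N(-d1)
N(-d1) = 0.37215741; N(-d2) = 0.41318624
P = 1.0300 * 0.99783654 * 0.41318624 - 1.0600 * 0.99825223 * 0.37215741 = 0.0309

Answer: Price = 0.0309


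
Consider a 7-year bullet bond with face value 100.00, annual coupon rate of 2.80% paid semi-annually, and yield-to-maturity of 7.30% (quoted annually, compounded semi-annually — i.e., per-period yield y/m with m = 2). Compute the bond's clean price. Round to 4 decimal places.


Answer: Price = 75.6743

Derivation:
Coupon per period c = face * coupon_rate / m = 1.400000
Periods per year m = 2; per-period yield y/m = 0.036500
Number of cashflows N = 14
Cashflows (t years, CF_t, discount factor 1/(1+y/m)^(m*t), PV):
  t = 0.5000: CF_t = 1.400000, DF = 0.964785, PV = 1.350699
  t = 1.0000: CF_t = 1.400000, DF = 0.930811, PV = 1.303135
  t = 1.5000: CF_t = 1.400000, DF = 0.898033, PV = 1.257246
  t = 2.0000: CF_t = 1.400000, DF = 0.866409, PV = 1.212972
  t = 2.5000: CF_t = 1.400000, DF = 0.835898, PV = 1.170258
  t = 3.0000: CF_t = 1.400000, DF = 0.806462, PV = 1.129047
  t = 3.5000: CF_t = 1.400000, DF = 0.778063, PV = 1.089288
  t = 4.0000: CF_t = 1.400000, DF = 0.750664, PV = 1.050930
  t = 4.5000: CF_t = 1.400000, DF = 0.724230, PV = 1.013921
  t = 5.0000: CF_t = 1.400000, DF = 0.698726, PV = 0.978216
  t = 5.5000: CF_t = 1.400000, DF = 0.674121, PV = 0.943769
  t = 6.0000: CF_t = 1.400000, DF = 0.650382, PV = 0.910534
  t = 6.5000: CF_t = 1.400000, DF = 0.627479, PV = 0.878470
  t = 7.0000: CF_t = 101.400000, DF = 0.605382, PV = 61.385764
Price P = sum_t PV_t = 75.674251


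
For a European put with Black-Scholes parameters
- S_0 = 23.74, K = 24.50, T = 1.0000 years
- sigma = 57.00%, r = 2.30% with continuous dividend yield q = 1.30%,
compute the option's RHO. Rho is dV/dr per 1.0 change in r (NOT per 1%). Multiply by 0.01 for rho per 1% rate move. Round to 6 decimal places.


Answer: Rho = -15.001536

Derivation:
d1 = 0.2472601257; d2 = -0.3227398743
phi(d1) = 0.3869316107; exp(-qT) = 0.9870841350; exp(-rT) = 0.9772624838
N(-d2) = 0.6265538743
Rho = -K*T*exp(-rT)*N(-d2) = -24.5000 * 1.0000 * 0.9772624838 * 0.6265538743 = -15.001536


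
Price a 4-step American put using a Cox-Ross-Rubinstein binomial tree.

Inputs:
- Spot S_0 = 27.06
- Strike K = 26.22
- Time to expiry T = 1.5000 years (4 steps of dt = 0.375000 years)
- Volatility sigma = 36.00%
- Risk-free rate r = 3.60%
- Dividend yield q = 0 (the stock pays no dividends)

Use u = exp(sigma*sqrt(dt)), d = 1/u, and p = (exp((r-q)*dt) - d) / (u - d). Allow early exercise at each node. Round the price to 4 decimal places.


Answer: Price = V(0,0) = 3.5013

Derivation:
dt = T/N = 0.375000
u = exp(sigma*sqrt(dt)) = 1.246643; d = 1/u = 0.802154
p = (exp((r-q)*dt) - d) / (u - d) = 0.475687
Discount per step: exp(-r*dt) = 0.986591
Stock lattice S(k, i) with i counting down-moves:
  k=0: S(0,0) = 27.0600
  k=1: S(1,0) = 33.7342; S(1,1) = 21.7063
  k=2: S(2,0) = 42.0544; S(2,1) = 27.0600; S(2,2) = 17.4118
  k=3: S(3,0) = 52.4268; S(3,1) = 33.7342; S(3,2) = 21.7063; S(3,3) = 13.9670
  k=4: S(4,0) = 65.3575; S(4,1) = 42.0544; S(4,2) = 27.0600; S(4,3) = 17.4118; S(4,4) = 11.2037
Terminal payoffs V(N, i) = max(K - S_T, 0):
  V(4,0) = 0.000000; V(4,1) = 0.000000; V(4,2) = 0.000000; V(4,3) = 8.808194; V(4,4) = 15.016342
Backward induction: V(k, i) = exp(-r*dt) * [p * V(k+1, i) + (1-p) * V(k+1, i+1)]; then take max(V_cont, immediate exercise) for American.
  V(3,0) = exp(-r*dt) * [p*0.000000 + (1-p)*0.000000] = 0.000000; exercise = 0.000000; V(3,0) = max -> 0.000000
  V(3,1) = exp(-r*dt) * [p*0.000000 + (1-p)*0.000000] = 0.000000; exercise = 0.000000; V(3,1) = max -> 0.000000
  V(3,2) = exp(-r*dt) * [p*0.000000 + (1-p)*8.808194] = 4.556327; exercise = 4.513700; V(3,2) = max -> 4.556327
  V(3,3) = exp(-r*dt) * [p*8.808194 + (1-p)*15.016342] = 11.901451; exercise = 12.253042; V(3,3) = max -> 12.253042
  V(2,0) = exp(-r*dt) * [p*0.000000 + (1-p)*0.000000] = 0.000000; exercise = 0.000000; V(2,0) = max -> 0.000000
  V(2,1) = exp(-r*dt) * [p*0.000000 + (1-p)*4.556327] = 2.356910; exercise = 0.000000; V(2,1) = max -> 2.356910
  V(2,2) = exp(-r*dt) * [p*4.556327 + (1-p)*12.253042] = 8.476608; exercise = 8.808194; V(2,2) = max -> 8.808194
  V(1,0) = exp(-r*dt) * [p*0.000000 + (1-p)*2.356910] = 1.219189; exercise = 0.000000; V(1,0) = max -> 1.219189
  V(1,1) = exp(-r*dt) * [p*2.356910 + (1-p)*8.808194] = 5.662444; exercise = 4.513700; V(1,1) = max -> 5.662444
  V(0,0) = exp(-r*dt) * [p*1.219189 + (1-p)*5.662444] = 3.501259; exercise = 0.000000; V(0,0) = max -> 3.501259


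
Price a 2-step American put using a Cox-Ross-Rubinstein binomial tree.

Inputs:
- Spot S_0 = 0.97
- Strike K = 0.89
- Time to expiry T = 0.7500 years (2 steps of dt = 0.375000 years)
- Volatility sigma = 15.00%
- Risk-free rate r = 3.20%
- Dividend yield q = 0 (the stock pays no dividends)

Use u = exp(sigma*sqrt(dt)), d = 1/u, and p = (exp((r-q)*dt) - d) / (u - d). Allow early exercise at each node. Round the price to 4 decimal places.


dt = T/N = 0.375000
u = exp(sigma*sqrt(dt)) = 1.096207; d = 1/u = 0.912237
p = (exp((r-q)*dt) - d) / (u - d) = 0.542673
Discount per step: exp(-r*dt) = 0.988072
Stock lattice S(k, i) with i counting down-moves:
  k=0: S(0,0) = 0.9700
  k=1: S(1,0) = 1.0633; S(1,1) = 0.8849
  k=2: S(2,0) = 1.1656; S(2,1) = 0.9700; S(2,2) = 0.8072
Terminal payoffs V(N, i) = max(K - S_T, 0):
  V(2,0) = 0.000000; V(2,1) = 0.000000; V(2,2) = 0.082790
Backward induction: V(k, i) = exp(-r*dt) * [p * V(k+1, i) + (1-p) * V(k+1, i+1)]; then take max(V_cont, immediate exercise) for American.
  V(1,0) = exp(-r*dt) * [p*0.000000 + (1-p)*0.000000] = 0.000000; exercise = 0.000000; V(1,0) = max -> 0.000000
  V(1,1) = exp(-r*dt) * [p*0.000000 + (1-p)*0.082790] = 0.037410; exercise = 0.005130; V(1,1) = max -> 0.037410
  V(0,0) = exp(-r*dt) * [p*0.000000 + (1-p)*0.037410] = 0.016905; exercise = 0.000000; V(0,0) = max -> 0.016905

Answer: Price = V(0,0) = 0.0169


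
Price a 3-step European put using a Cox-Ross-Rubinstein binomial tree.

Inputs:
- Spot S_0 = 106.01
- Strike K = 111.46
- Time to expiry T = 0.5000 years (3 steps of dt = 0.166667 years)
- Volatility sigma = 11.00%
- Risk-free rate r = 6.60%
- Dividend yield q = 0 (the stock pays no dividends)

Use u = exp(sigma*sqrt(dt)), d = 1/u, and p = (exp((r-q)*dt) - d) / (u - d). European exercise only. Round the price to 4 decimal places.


dt = T/N = 0.166667
u = exp(sigma*sqrt(dt)) = 1.045931; d = 1/u = 0.956086
p = (exp((r-q)*dt) - d) / (u - d) = 0.611884
Discount per step: exp(-r*dt) = 0.989060
Stock lattice S(k, i) with i counting down-moves:
  k=0: S(0,0) = 106.0100
  k=1: S(1,0) = 110.8791; S(1,1) = 101.3547
  k=2: S(2,0) = 115.9719; S(2,1) = 106.0100; S(2,2) = 96.9038
  k=3: S(3,0) = 121.2986; S(3,1) = 110.8791; S(3,2) = 101.3547; S(3,3) = 92.6484
Terminal payoffs V(N, i) = max(K - S_T, 0):
  V(3,0) = 0.000000; V(3,1) = 0.580864; V(3,2) = 10.105313; V(3,3) = 18.811618
Backward induction: V(k, i) = exp(-r*dt) * [p * V(k+1, i) + (1-p) * V(k+1, i+1)].
  V(2,0) = exp(-r*dt) * [p*0.000000 + (1-p)*0.580864] = 0.222976
  V(2,1) = exp(-r*dt) * [p*0.580864 + (1-p)*10.105313] = 4.230659
  V(2,2) = exp(-r*dt) * [p*10.105313 + (1-p)*18.811618] = 13.336852
  V(1,0) = exp(-r*dt) * [p*0.222976 + (1-p)*4.230659] = 1.758966
  V(1,1) = exp(-r*dt) * [p*4.230659 + (1-p)*13.336852] = 7.679970
  V(0,0) = exp(-r*dt) * [p*1.758966 + (1-p)*7.679970] = 4.012618

Answer: Price = V(0,0) = 4.0126


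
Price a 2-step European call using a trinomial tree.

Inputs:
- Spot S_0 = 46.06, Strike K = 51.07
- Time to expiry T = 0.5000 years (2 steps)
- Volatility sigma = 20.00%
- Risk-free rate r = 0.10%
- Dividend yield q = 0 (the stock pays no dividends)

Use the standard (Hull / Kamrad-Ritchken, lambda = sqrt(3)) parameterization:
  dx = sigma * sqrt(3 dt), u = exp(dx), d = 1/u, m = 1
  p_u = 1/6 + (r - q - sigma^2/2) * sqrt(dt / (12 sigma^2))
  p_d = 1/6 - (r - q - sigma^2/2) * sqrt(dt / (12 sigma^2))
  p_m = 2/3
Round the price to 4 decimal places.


dt = T/N = 0.250000; dx = sigma*sqrt(3*dt) = 0.173205
u = exp(dx) = 1.189110; d = 1/u = 0.840965
p_u = 0.152955, p_m = 0.666667, p_d = 0.180379
Discount per step: exp(-r*dt) = 0.999750
Stock lattice S(k, j) with j the centered position index:
  k=0: S(0,+0) = 46.0600
  k=1: S(1,-1) = 38.7349; S(1,+0) = 46.0600; S(1,+1) = 54.7704
  k=2: S(2,-2) = 32.5747; S(2,-1) = 38.7349; S(2,+0) = 46.0600; S(2,+1) = 54.7704; S(2,+2) = 65.1280
Terminal payoffs V(N, j) = max(S_T - K, 0):
  V(2,-2) = 0.000000; V(2,-1) = 0.000000; V(2,+0) = 0.000000; V(2,+1) = 3.700404; V(2,+2) = 14.058032
Backward induction: V(k, j) = exp(-r*dt) * [p_u * V(k+1, j+1) + p_m * V(k+1, j) + p_d * V(k+1, j-1)]
  V(1,-1) = exp(-r*dt) * [p_u*0.000000 + p_m*0.000000 + p_d*0.000000] = 0.000000
  V(1,+0) = exp(-r*dt) * [p_u*3.700404 + p_m*0.000000 + p_d*0.000000] = 0.565852
  V(1,+1) = exp(-r*dt) * [p_u*14.058032 + p_m*3.700404 + p_d*0.000000] = 4.616022
  V(0,+0) = exp(-r*dt) * [p_u*4.616022 + p_m*0.565852 + p_d*0.000000] = 1.083006

Answer: Price = V(0,0) = 1.0830


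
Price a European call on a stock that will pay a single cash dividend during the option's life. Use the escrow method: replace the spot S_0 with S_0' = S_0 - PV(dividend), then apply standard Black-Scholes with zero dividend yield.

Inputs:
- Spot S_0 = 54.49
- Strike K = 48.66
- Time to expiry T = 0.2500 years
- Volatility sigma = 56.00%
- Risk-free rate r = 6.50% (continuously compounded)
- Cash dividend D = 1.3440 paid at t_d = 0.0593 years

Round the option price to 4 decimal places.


Answer: Price = 8.6464

Derivation:
PV(D) = D * exp(-r * t_d) = 1.3440 * 0.99615292 = 1.33882952
S_0' = S_0 - PV(D) = 54.4900 - 1.33882952 = 53.15117048
d1 = (ln(S_0'/K) + (r + sigma^2/2)*T) / (sigma*sqrt(T)) = 0.51333139
d2 = d1 - sigma*sqrt(T) = 0.23333139
exp(-rT) = 0.98388132
N(d1) = 0.69614024; N(d2) = 0.59224796
C = S_0' * N(d1) - K * exp(-rT) * N(d2) = 53.15117048 * 0.69614024 - 48.6600 * 0.98388132 * 0.59224796 = 8.6464


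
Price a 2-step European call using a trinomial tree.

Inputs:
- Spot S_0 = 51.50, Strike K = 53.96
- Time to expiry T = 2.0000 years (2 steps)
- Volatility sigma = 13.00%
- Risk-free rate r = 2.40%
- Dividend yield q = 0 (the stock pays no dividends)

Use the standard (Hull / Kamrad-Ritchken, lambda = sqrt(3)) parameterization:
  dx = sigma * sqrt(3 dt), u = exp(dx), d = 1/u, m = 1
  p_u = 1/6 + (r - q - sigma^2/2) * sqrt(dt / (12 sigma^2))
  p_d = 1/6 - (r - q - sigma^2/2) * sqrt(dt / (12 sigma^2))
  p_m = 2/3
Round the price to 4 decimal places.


dt = T/N = 1.000000; dx = sigma*sqrt(3*dt) = 0.225167
u = exp(dx) = 1.252531; d = 1/u = 0.798383
p_u = 0.201197, p_m = 0.666667, p_d = 0.132137
Discount per step: exp(-r*dt) = 0.976286
Stock lattice S(k, j) with j the centered position index:
  k=0: S(0,+0) = 51.5000
  k=1: S(1,-1) = 41.1167; S(1,+0) = 51.5000; S(1,+1) = 64.5054
  k=2: S(2,-2) = 32.8269; S(2,-1) = 41.1167; S(2,+0) = 51.5000; S(2,+1) = 64.5054; S(2,+2) = 80.7950
Terminal payoffs V(N, j) = max(S_T - K, 0):
  V(2,-2) = 0.000000; V(2,-1) = 0.000000; V(2,+0) = 0.000000; V(2,+1) = 10.545366; V(2,+2) = 26.834995
Backward induction: V(k, j) = exp(-r*dt) * [p_u * V(k+1, j+1) + p_m * V(k+1, j) + p_d * V(k+1, j-1)]
  V(1,-1) = exp(-r*dt) * [p_u*0.000000 + p_m*0.000000 + p_d*0.000000] = 0.000000
  V(1,+0) = exp(-r*dt) * [p_u*10.545366 + p_m*0.000000 + p_d*0.000000] = 2.071378
  V(1,+1) = exp(-r*dt) * [p_u*26.834995 + p_m*10.545366 + p_d*0.000000] = 12.134602
  V(0,+0) = exp(-r*dt) * [p_u*12.134602 + p_m*2.071378 + p_d*0.000000] = 3.731715

Answer: Price = V(0,0) = 3.7317


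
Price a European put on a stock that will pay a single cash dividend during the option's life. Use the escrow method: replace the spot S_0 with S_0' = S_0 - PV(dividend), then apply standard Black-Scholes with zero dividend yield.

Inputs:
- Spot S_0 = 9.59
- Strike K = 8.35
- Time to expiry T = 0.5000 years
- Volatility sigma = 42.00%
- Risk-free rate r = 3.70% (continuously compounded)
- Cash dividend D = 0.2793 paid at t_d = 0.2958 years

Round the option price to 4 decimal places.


PV(D) = D * exp(-r * t_d) = 0.2793 * 0.98911507 = 0.27625984
S_0' = S_0 - PV(D) = 9.5900 - 0.27625984 = 9.31374016
d1 = (ln(S_0'/K) + (r + sigma^2/2)*T) / (sigma*sqrt(T)) = 0.57857904
d2 = d1 - sigma*sqrt(T) = 0.28159419
exp(-rT) = 0.98167007
N(-d1) = 0.28143663; N(-d2) = 0.38912735
P = K * exp(-rT) * N(-d2) - S_0' * N(-d1) = 8.3500 * 0.98167007 * 0.38912735 - 9.31374016 * 0.28143663 = 0.5684

Answer: Price = 0.5684


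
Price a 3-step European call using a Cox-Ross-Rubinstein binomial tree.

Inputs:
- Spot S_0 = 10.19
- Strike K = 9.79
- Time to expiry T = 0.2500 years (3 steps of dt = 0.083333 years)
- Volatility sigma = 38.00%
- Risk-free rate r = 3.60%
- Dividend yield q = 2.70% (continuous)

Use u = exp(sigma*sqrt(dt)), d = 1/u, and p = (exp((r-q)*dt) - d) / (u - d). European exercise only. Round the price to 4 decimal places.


dt = T/N = 0.083333
u = exp(sigma*sqrt(dt)) = 1.115939; d = 1/u = 0.896106
p = (exp((r-q)*dt) - d) / (u - d) = 0.476016
Discount per step: exp(-r*dt) = 0.997004
Stock lattice S(k, i) with i counting down-moves:
  k=0: S(0,0) = 10.1900
  k=1: S(1,0) = 11.3714; S(1,1) = 9.1313
  k=2: S(2,0) = 12.6898; S(2,1) = 10.1900; S(2,2) = 8.1826
  k=3: S(3,0) = 14.1611; S(3,1) = 11.3714; S(3,2) = 9.1313; S(3,3) = 7.3325
Terminal payoffs V(N, i) = max(S_T - K, 0):
  V(3,0) = 4.371068; V(3,1) = 1.581422; V(3,2) = 0.000000; V(3,3) = 0.000000
Backward induction: V(k, i) = exp(-r*dt) * [p * V(k+1, i) + (1-p) * V(k+1, i+1)].
  V(2,0) = exp(-r*dt) * [p*4.371068 + (1-p)*1.581422] = 2.900624
  V(2,1) = exp(-r*dt) * [p*1.581422 + (1-p)*0.000000] = 0.750528
  V(2,2) = exp(-r*dt) * [p*0.000000 + (1-p)*0.000000] = 0.000000
  V(1,0) = exp(-r*dt) * [p*2.900624 + (1-p)*0.750528] = 1.768695
  V(1,1) = exp(-r*dt) * [p*0.750528 + (1-p)*0.000000] = 0.356193
  V(0,0) = exp(-r*dt) * [p*1.768695 + (1-p)*0.356193] = 1.025486

Answer: Price = V(0,0) = 1.0255


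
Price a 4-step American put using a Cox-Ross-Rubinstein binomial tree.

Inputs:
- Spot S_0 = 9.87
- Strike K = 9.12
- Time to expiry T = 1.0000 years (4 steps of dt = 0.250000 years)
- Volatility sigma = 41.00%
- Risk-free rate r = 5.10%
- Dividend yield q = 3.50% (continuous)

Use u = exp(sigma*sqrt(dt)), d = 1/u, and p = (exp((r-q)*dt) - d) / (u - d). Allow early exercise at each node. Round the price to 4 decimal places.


dt = T/N = 0.250000
u = exp(sigma*sqrt(dt)) = 1.227525; d = 1/u = 0.814647
p = (exp((r-q)*dt) - d) / (u - d) = 0.458636
Discount per step: exp(-r*dt) = 0.987331
Stock lattice S(k, i) with i counting down-moves:
  k=0: S(0,0) = 9.8700
  k=1: S(1,0) = 12.1157; S(1,1) = 8.0406
  k=2: S(2,0) = 14.8723; S(2,1) = 9.8700; S(2,2) = 6.5502
  k=3: S(3,0) = 18.2561; S(3,1) = 12.1157; S(3,2) = 8.0406; S(3,3) = 5.3361
  k=4: S(4,0) = 22.4098; S(4,1) = 14.8723; S(4,2) = 9.8700; S(4,3) = 6.5502; S(4,4) = 4.3471
Terminal payoffs V(N, i) = max(K - S_T, 0):
  V(4,0) = 0.000000; V(4,1) = 0.000000; V(4,2) = 0.000000; V(4,3) = 2.569772; V(4,4) = 4.772940
Backward induction: V(k, i) = exp(-r*dt) * [p * V(k+1, i) + (1-p) * V(k+1, i+1)]; then take max(V_cont, immediate exercise) for American.
  V(3,0) = exp(-r*dt) * [p*0.000000 + (1-p)*0.000000] = 0.000000; exercise = 0.000000; V(3,0) = max -> 0.000000
  V(3,1) = exp(-r*dt) * [p*0.000000 + (1-p)*0.000000] = 0.000000; exercise = 0.000000; V(3,1) = max -> 0.000000
  V(3,2) = exp(-r*dt) * [p*0.000000 + (1-p)*2.569772] = 1.373557; exercise = 1.079431; V(3,2) = max -> 1.373557
  V(3,3) = exp(-r*dt) * [p*2.569772 + (1-p)*4.772940] = 3.714820; exercise = 3.783874; V(3,3) = max -> 3.783874
  V(2,0) = exp(-r*dt) * [p*0.000000 + (1-p)*0.000000] = 0.000000; exercise = 0.000000; V(2,0) = max -> 0.000000
  V(2,1) = exp(-r*dt) * [p*0.000000 + (1-p)*1.373557] = 0.734173; exercise = 0.000000; V(2,1) = max -> 0.734173
  V(2,2) = exp(-r*dt) * [p*1.373557 + (1-p)*3.783874] = 2.644482; exercise = 2.569772; V(2,2) = max -> 2.644482
  V(1,0) = exp(-r*dt) * [p*0.000000 + (1-p)*0.734173] = 0.392419; exercise = 0.000000; V(1,0) = max -> 0.392419
  V(1,1) = exp(-r*dt) * [p*0.734173 + (1-p)*2.644482] = 1.745942; exercise = 1.079431; V(1,1) = max -> 1.745942
  V(0,0) = exp(-r*dt) * [p*0.392419 + (1-p)*1.745942] = 1.110913; exercise = 0.000000; V(0,0) = max -> 1.110913

Answer: Price = V(0,0) = 1.1109


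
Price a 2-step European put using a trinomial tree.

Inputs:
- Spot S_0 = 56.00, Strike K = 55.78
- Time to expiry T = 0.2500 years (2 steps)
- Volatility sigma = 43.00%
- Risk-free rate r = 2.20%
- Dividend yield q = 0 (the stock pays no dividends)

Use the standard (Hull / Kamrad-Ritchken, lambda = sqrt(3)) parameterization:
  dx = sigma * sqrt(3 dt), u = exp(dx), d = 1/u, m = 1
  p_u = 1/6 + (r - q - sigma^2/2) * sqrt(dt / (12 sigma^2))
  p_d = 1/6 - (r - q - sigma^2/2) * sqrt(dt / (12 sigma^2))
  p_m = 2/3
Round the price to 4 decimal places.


dt = T/N = 0.125000; dx = sigma*sqrt(3*dt) = 0.263320
u = exp(dx) = 1.301243; d = 1/u = 0.768496
p_u = 0.149945, p_m = 0.666667, p_d = 0.183388
Discount per step: exp(-r*dt) = 0.997254
Stock lattice S(k, j) with j the centered position index:
  k=0: S(0,+0) = 56.0000
  k=1: S(1,-1) = 43.0358; S(1,+0) = 56.0000; S(1,+1) = 72.8696
  k=2: S(2,-2) = 33.0728; S(2,-1) = 43.0358; S(2,+0) = 56.0000; S(2,+1) = 72.8696; S(2,+2) = 94.8211
Terminal payoffs V(N, j) = max(K - S_T, 0):
  V(2,-2) = 22.707193; V(2,-1) = 12.744234; V(2,+0) = 0.000000; V(2,+1) = 0.000000; V(2,+2) = 0.000000
Backward induction: V(k, j) = exp(-r*dt) * [p_u * V(k+1, j+1) + p_m * V(k+1, j) + p_d * V(k+1, j-1)]
  V(1,-1) = exp(-r*dt) * [p_u*0.000000 + p_m*12.744234 + p_d*22.707193] = 12.625620
  V(1,+0) = exp(-r*dt) * [p_u*0.000000 + p_m*0.000000 + p_d*12.744234] = 2.330724
  V(1,+1) = exp(-r*dt) * [p_u*0.000000 + p_m*0.000000 + p_d*0.000000] = 0.000000
  V(0,+0) = exp(-r*dt) * [p_u*0.000000 + p_m*2.330724 + p_d*12.625620] = 3.858580

Answer: Price = V(0,0) = 3.8586


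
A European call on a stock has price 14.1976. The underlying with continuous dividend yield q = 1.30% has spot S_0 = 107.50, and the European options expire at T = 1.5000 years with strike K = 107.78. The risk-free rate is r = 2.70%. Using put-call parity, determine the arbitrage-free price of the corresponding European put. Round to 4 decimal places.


Put-call parity: C - P = S_0 * exp(-qT) - K * exp(-rT).
S_0 * exp(-qT) = 107.5000 * 0.98068890 = 105.42405623
K * exp(-rT) = 107.7800 * 0.96030916 = 103.50212175
P = C - S*exp(-qT) + K*exp(-rT)
P = 14.1976 - 105.42405623 + 103.50212175 = 12.2757

Answer: Put price = 12.2757


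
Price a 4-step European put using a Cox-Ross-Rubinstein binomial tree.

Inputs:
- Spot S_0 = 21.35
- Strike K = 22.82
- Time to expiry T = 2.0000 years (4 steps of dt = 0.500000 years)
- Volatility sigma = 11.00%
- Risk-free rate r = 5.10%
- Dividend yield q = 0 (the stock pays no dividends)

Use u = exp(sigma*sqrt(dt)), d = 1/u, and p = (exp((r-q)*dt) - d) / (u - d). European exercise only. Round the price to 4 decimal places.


Answer: Price = V(0,0) = 0.9866

Derivation:
dt = T/N = 0.500000
u = exp(sigma*sqrt(dt)) = 1.080887; d = 1/u = 0.925166
p = (exp((r-q)*dt) - d) / (u - d) = 0.646425
Discount per step: exp(-r*dt) = 0.974822
Stock lattice S(k, i) with i counting down-moves:
  k=0: S(0,0) = 21.3500
  k=1: S(1,0) = 23.0769; S(1,1) = 19.7523
  k=2: S(2,0) = 24.9435; S(2,1) = 21.3500; S(2,2) = 18.2742
  k=3: S(3,0) = 26.9612; S(3,1) = 23.0769; S(3,2) = 19.7523; S(3,3) = 16.9066
  k=4: S(4,0) = 29.1420; S(4,1) = 24.9435; S(4,2) = 21.3500; S(4,3) = 18.2742; S(4,4) = 15.6415
Terminal payoffs V(N, i) = max(K - S_T, 0):
  V(4,0) = 0.000000; V(4,1) = 0.000000; V(4,2) = 1.470000; V(4,3) = 4.545836; V(4,4) = 7.178545
Backward induction: V(k, i) = exp(-r*dt) * [p * V(k+1, i) + (1-p) * V(k+1, i+1)].
  V(3,0) = exp(-r*dt) * [p*0.000000 + (1-p)*0.000000] = 0.000000
  V(3,1) = exp(-r*dt) * [p*0.000000 + (1-p)*1.470000] = 0.506669
  V(3,2) = exp(-r*dt) * [p*1.470000 + (1-p)*4.545836] = 2.493146
  V(3,3) = exp(-r*dt) * [p*4.545836 + (1-p)*7.178545] = 5.338806
  V(2,0) = exp(-r*dt) * [p*0.000000 + (1-p)*0.506669] = 0.174635
  V(2,1) = exp(-r*dt) * [p*0.506669 + (1-p)*2.493146] = 1.178596
  V(2,2) = exp(-r*dt) * [p*2.493146 + (1-p)*5.338806] = 3.411195
  V(1,0) = exp(-r*dt) * [p*0.174635 + (1-p)*1.178596] = 0.516276
  V(1,1) = exp(-r*dt) * [p*1.178596 + (1-p)*3.411195] = 1.918438
  V(0,0) = exp(-r*dt) * [p*0.516276 + (1-p)*1.918438] = 0.986564
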